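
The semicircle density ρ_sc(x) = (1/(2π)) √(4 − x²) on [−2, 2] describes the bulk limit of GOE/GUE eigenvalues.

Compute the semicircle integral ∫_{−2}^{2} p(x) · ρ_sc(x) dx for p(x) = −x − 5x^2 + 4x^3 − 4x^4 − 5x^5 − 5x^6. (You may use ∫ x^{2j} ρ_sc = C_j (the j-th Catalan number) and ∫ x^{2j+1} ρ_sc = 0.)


Write p(x) = Σ a_i x^i, split into monomials and integrate each against ρ_sc separately.
Using ∫ x^{2j} ρ_sc = C_j = (1/(j+1)) C(2j, j) (Catalan numbers) and ∫ x^{2j+1} ρ_sc = 0 (odd monomials vanish by symmetry):
  i = 1 (odd): ∫ x^1 ρ_sc = 0 (vanishes)
  i = 2 (even): a_2 · C_{1} = -5 · 1 = -5
  i = 3 (odd): ∫ x^3 ρ_sc = 0 (vanishes)
  i = 4 (even): a_4 · C_{2} = -4 · 2 = -8
  i = 5 (odd): ∫ x^5 ρ_sc = 0 (vanishes)
  i = 6 (even): a_6 · C_{3} = -5 · 5 = -25

Summing the contributions: ∫_{−2}^{2} p(x) ρ_sc(x) dx = (-5) + (-8) + (-25) = -38.


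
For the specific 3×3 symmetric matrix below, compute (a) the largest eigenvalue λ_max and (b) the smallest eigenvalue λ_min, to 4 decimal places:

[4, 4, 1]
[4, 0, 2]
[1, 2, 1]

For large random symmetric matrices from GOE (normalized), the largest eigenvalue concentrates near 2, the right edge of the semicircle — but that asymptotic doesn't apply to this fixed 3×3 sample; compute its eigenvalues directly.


Since M is real symmetric, all three eigenvalues are real; they are the roots of det(λI − M) = λ³ − (tr M) λ² + s λ − det M, where s is the sum of the principal 2×2 minors.
tr M = 4 + 0 + 1 = 5.
s = (4·0 − 4²) + (4·1 − 1²) + (0·1 − 2²) = -16 + 3 + (-4) = -17.
det M (expand along row 1) = 4·(-4) − 4·2 + 1·8 = -16.
Characteristic polynomial: λ³ − 5λ² − 17λ + 16 = 0.
Substitute λ = y + (tr M)/3 = y + 1.666667 to remove the quadratic term: y³ + p·y + q = 0 with p = s − (tr M)²/3 = -25.333333 and q = −2(tr M)³/27 + (tr M)·s/3 − det M = -21.592593.
Three real roots ⇒ use the trigonometric (Viète) form: r = 2√(−p/3) = 5.811865, φ = arccos(3q/(p·r)) = arccos(0.439965) = 1.115237 rad.
y_k = r·cos(φ/3 − 2πk/3) for k = 0, 1, 2 gives y = 5.414884, -0.879163, -4.535721.
λ_k = y_k + 1.666667 gives λ = 7.0816, 0.7875, -2.8691 (check: the sum is 5.0000 = tr M).

Hence λ_max = 7.0816 and λ_min = -2.8691.


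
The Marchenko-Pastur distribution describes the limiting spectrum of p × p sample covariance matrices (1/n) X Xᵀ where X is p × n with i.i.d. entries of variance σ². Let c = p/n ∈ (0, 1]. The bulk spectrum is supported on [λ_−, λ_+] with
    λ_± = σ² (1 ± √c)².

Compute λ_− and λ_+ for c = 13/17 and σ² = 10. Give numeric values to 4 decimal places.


c = 13/17 = 0.764706; √c = 0.874475.
λ_− = σ² (1 − √c)² = 10 · (1 − 0.874475)² = 10 · (0.125525)² = 0.157566.
λ_+ = σ² (1 + √c)² = 10 · (1 + 0.874475)² = 10 · (1.874475)² = 35.136551.

Rounded to 4 decimal places: λ_− ≈ 0.1576, λ_+ ≈ 35.1366.


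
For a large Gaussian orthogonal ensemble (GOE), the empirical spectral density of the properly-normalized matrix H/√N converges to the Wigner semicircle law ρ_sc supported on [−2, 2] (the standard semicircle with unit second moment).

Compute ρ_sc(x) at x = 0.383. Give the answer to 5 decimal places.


ρ_sc(x) = (1/(2π)) √(4 − x²). With x = 0.383:
  4 − x² = 4 − (0.383)² = 4 − 0.146689 = 3.853311.
  √(4 − x²) = 1.962985.
  1/(2π) = 0.159155.
  ρ_sc(0.383) = 0.159155 · 1.962985 = 0.312419.

Rounded to 5 decimal places: ρ_sc(0.383) ≈ 0.31242.


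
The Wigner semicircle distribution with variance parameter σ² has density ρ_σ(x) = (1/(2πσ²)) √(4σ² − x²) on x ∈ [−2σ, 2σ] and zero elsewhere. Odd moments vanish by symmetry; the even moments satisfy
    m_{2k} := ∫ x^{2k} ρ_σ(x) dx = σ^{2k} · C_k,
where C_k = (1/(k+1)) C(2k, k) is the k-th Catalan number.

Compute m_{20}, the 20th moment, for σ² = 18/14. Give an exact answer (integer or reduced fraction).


By the scaled semicircle moment identity, m_{2k} = σ^{2k} · C_k with k = 10.
C_10 = (1/(k+1)) · C(2k, k) = (1/11) · C(20, 10) = (1/11) · 184756 = 16796.
σ^{2k} = (σ²)^k = (18/14)^10 = 3486784401/282475249.

Therefore m_{20} = σ^{20} · C_10 = (3486784401/282475249) · 16796 = 58564030799196/282475249.


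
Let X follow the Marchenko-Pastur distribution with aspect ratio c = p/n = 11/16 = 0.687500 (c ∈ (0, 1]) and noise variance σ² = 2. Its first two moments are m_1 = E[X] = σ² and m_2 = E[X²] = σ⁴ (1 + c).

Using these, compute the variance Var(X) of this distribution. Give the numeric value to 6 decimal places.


m_1 = E[X] = σ² = 2, so m_1² = 4.
m_2 = E[X²] = σ⁴ (1 + c) = 4 · (1 + 0.687500) = 4 · 1.687500 = 6.750000.
(Note m_2 − m_1² simplifies to c · σ⁴ = 0.687500 · 4.)

Var(X) = m_2 − m_1² = 6.750000 − 4 = 2.750000.


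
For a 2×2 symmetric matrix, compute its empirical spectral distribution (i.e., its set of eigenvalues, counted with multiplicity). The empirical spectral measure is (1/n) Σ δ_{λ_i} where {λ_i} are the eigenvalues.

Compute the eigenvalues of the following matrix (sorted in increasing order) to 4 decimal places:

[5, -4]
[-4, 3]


Since M is real symmetric, both eigenvalues are real; they are the roots of det(λI − M) = λ² − (tr M) λ + det M.
tr M = 5 + 3 = 8.
det M = 5·3 − (-4)² = 15 − 16 = -1.
Characteristic polynomial: λ² − 8λ − 1 = 0.
Discriminant Δ = (tr M)² − 4·det M = 64 − (-4) = 68; √Δ = 8.246211.
λ = (tr M ± √Δ)/2 = (8 ± 8.246211)/2, giving (tr M − √Δ)/2 = -0.1231 and (tr M + √Δ)/2 = 8.1231.

Eigenvalues sorted in increasing order: [-0.1231, 8.1231].


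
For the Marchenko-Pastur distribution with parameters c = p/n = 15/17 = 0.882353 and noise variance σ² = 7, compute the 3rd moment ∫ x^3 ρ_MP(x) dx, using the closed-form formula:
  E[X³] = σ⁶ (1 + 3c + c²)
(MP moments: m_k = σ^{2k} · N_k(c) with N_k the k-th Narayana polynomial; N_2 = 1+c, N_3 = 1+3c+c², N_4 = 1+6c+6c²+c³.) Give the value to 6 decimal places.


E[X³] = σ⁶ (1 + 3c + c²) (third MP moment). With σ² = 7 (so σ⁶ = 343) and c = 15/17 = 0.882353: E[X³] = 343 · (1 + 3·0.882353 + (0.882353)²) = 343 · 4.425606.

So E[X^3] = 1517.982699.


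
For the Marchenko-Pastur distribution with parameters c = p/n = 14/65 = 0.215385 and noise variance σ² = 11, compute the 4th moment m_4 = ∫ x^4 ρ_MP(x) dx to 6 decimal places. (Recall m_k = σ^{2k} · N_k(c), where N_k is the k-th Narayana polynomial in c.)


E[X⁴] = σ⁸ (1 + 6c + 6c² + c³) (fourth MP moment). With σ² = 11 (so σ⁸ = 14641) and c = 14/65 = 0.215385: E[X⁴] = 14641 · (1 + 6·0.215385 + 6·(0.215385)² + (0.215385)³) = 14641 · 2.580643.

So E[X^4] = 37783.189691.


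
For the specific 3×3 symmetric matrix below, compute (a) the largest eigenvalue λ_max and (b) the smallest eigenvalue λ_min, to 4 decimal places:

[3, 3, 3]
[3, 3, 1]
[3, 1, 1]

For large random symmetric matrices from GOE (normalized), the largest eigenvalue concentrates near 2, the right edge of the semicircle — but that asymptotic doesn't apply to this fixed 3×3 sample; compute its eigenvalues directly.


Since M is real symmetric, all three eigenvalues are real; they are the roots of det(λI − M) = λ³ − (tr M) λ² + s λ − det M, where s is the sum of the principal 2×2 minors.
tr M = 3 + 3 + 1 = 7.
s = (3·3 − 3²) + (3·1 − 3²) + (3·1 − 1²) = 0 + (-6) + 2 = -4.
det M (expand along row 1) = 3·2 − 3·0 + 3·(-6) = -12.
Characteristic polynomial: λ³ − 7λ² − 4λ + 12 = 0.
Substitute λ = y + (tr M)/3 = y + 2.333333 to remove the quadratic term: y³ + p·y + q = 0 with p = s − (tr M)²/3 = -20.333333 and q = −2(tr M)³/27 + (tr M)·s/3 − det M = -22.740741.
Three real roots ⇒ use the trigonometric (Viète) form: r = 2√(−p/3) = 5.206833, φ = arccos(3q/(p·r)) = arccos(0.644382) = 0.870581 rad.
y_k = r·cos(φ/3 − 2πk/3) for k = 0, 1, 2 gives y = 4.989127, -1.204297, -3.784831.
λ_k = y_k + 2.333333 gives λ = 7.3225, 1.1290, -1.4515 (check: the sum is 7.0000 = tr M).

Hence λ_max = 7.3225 and λ_min = -1.4515.


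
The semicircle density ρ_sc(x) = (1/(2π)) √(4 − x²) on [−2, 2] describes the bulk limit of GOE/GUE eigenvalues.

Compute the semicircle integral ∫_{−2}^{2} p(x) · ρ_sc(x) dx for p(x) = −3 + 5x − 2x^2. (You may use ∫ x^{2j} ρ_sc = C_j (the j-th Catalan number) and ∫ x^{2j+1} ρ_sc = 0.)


Write p(x) = Σ a_i x^i, split into monomials and integrate each against ρ_sc separately.
Using ∫ x^{2j} ρ_sc = C_j = (1/(j+1)) C(2j, j) (Catalan numbers) and ∫ x^{2j+1} ρ_sc = 0 (odd monomials vanish by symmetry):
  i = 0 (even): a_0 · C_{0} = -3 · 1 = -3
  i = 1 (odd): ∫ x^1 ρ_sc = 0 (vanishes)
  i = 2 (even): a_2 · C_{1} = -2 · 1 = -2

Summing the contributions: ∫_{−2}^{2} p(x) ρ_sc(x) dx = (-3) + (-2) = -5.


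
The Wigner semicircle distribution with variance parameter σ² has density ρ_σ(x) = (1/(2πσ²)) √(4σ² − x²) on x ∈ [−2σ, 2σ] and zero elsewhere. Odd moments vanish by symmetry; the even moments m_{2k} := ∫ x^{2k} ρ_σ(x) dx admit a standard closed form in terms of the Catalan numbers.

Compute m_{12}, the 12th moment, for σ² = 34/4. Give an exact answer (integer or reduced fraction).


By the scaled semicircle moment identity, m_{2k} = σ^{2k} · C_k with k = 6.
C_6 = (1/(k+1)) · C(2k, k) = (1/7) · C(12, 6) = (1/7) · 924 = 132.
σ^{2k} = (σ²)^k = (34/4)^6 = 24137569/64.

Therefore m_{12} = σ^{12} · C_6 = (24137569/64) · 132 = 796539777/16.


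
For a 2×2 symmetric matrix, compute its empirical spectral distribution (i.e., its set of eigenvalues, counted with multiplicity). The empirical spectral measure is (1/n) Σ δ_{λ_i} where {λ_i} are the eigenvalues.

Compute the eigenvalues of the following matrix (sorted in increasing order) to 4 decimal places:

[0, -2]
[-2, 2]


Since M is real symmetric, both eigenvalues are real; they are the roots of det(λI − M) = λ² − (tr M) λ + det M.
tr M = 0 + 2 = 2.
det M = 0·2 − (-2)² = 0 − 4 = -4.
Characteristic polynomial: λ² − 2λ − 4 = 0.
Discriminant Δ = (tr M)² − 4·det M = 4 − (-16) = 20; √Δ = 4.472136.
λ = (tr M ± √Δ)/2 = (2 ± 4.472136)/2, giving (tr M − √Δ)/2 = -1.2361 and (tr M + √Δ)/2 = 3.2361.

Eigenvalues sorted in increasing order: [-1.2361, 3.2361].


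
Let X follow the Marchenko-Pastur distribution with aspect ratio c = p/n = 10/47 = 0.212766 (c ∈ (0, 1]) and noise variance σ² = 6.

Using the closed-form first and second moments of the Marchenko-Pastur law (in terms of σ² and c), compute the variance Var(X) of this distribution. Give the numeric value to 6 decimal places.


Recall the MP moments m_1 = E[X] = σ² and m_2 = E[X²] = σ⁴ (1 + c).
m_1 = E[X] = σ² = 6, so m_1² = 36.
m_2 = E[X²] = σ⁴ (1 + c) = 36 · (1 + 0.212766) = 36 · 1.212766 = 43.659574.
(Note m_2 − m_1² simplifies to c · σ⁴ = 0.212766 · 36.)

Var(X) = m_2 − m_1² = 43.659574 − 36 = 7.659574.


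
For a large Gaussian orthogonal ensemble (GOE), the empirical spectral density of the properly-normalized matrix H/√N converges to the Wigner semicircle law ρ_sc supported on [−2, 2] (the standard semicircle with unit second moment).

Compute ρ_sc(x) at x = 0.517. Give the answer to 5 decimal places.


ρ_sc(x) = (1/(2π)) √(4 − x²). With x = 0.517:
  4 − x² = 4 − (0.517)² = 4 − 0.267289 = 3.732711.
  √(4 − x²) = 1.932023.
  1/(2π) = 0.159155.
  ρ_sc(0.517) = 0.159155 · 1.932023 = 0.307491.

Rounded to 5 decimal places: ρ_sc(0.517) ≈ 0.30749.


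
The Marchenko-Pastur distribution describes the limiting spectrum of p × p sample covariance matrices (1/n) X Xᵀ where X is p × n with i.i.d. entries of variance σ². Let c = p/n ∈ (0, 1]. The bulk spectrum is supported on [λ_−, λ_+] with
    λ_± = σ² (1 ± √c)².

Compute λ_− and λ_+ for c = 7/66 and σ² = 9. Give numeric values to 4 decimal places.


c = 7/66 = 0.106061; √c = 0.325669.
λ_− = σ² (1 − √c)² = 9 · (1 − 0.325669)² = 9 · (0.674331)² = 4.092495.
λ_+ = σ² (1 + √c)² = 9 · (1 + 0.325669)² = 9 · (1.325669)² = 15.816596.

Rounded to 4 decimal places: λ_− ≈ 4.0925, λ_+ ≈ 15.8166.


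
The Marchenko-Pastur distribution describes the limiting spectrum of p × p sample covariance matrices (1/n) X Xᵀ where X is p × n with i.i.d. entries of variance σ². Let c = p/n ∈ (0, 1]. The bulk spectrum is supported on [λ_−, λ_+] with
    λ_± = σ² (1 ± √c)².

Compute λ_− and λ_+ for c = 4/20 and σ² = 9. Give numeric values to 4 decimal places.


c = 4/20 = 0.200000; √c = 0.447214.
λ_− = σ² (1 − √c)² = 9 · (1 − 0.447214)² = 9 · (0.552786)² = 2.750155.
λ_+ = σ² (1 + √c)² = 9 · (1 + 0.447214)² = 9 · (1.447214)² = 18.849845.

Rounded to 4 decimal places: λ_− ≈ 2.7502, λ_+ ≈ 18.8498.


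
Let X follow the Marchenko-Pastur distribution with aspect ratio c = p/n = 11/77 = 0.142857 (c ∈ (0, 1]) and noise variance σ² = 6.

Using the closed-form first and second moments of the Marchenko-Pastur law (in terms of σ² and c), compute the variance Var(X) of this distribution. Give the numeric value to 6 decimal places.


Recall the MP moments m_1 = E[X] = σ² and m_2 = E[X²] = σ⁴ (1 + c).
m_1 = E[X] = σ² = 6, so m_1² = 36.
m_2 = E[X²] = σ⁴ (1 + c) = 36 · (1 + 0.142857) = 36 · 1.142857 = 41.142857.
(Note m_2 − m_1² simplifies to c · σ⁴ = 0.142857 · 36.)

Var(X) = m_2 − m_1² = 41.142857 − 36 = 5.142857.


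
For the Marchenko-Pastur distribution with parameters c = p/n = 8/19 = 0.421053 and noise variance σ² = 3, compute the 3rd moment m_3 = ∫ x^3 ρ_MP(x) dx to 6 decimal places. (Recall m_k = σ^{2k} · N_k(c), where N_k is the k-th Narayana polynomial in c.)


E[X³] = σ⁶ (1 + 3c + c²) (third MP moment). With σ² = 3 (so σ⁶ = 27) and c = 8/19 = 0.421053: E[X³] = 27 · (1 + 3·0.421053 + (0.421053)²) = 27 · 2.440443.

So E[X^3] = 65.891967.


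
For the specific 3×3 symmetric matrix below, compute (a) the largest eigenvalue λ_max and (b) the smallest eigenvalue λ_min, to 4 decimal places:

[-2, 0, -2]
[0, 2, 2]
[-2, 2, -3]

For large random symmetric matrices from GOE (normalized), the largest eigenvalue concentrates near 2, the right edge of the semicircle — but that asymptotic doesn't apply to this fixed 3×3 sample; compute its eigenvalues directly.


Since M is real symmetric, all three eigenvalues are real; they are the roots of det(λI − M) = λ³ − (tr M) λ² + s λ − det M, where s is the sum of the principal 2×2 minors.
tr M = -2 + 2 + (-3) = -3.
s = ((-2)·2 − 0²) + ((-2)·(-3) − (-2)²) + (2·(-3) − 2²) = -4 + 2 + (-10) = -12.
det M (expand along row 1) = (-2)·(-10) − 0·4 + (-2)·4 = 12.
Characteristic polynomial: λ³ + 3λ² − 12λ − 12 = 0.
Substitute λ = y + (tr M)/3 = y − 1.000000 to remove the quadratic term: y³ + p·y + q = 0 with p = s − (tr M)²/3 = -15.000000 and q = −2(tr M)³/27 + (tr M)·s/3 − det M = 2.000000.
Three real roots ⇒ use the trigonometric (Viète) form: r = 2√(−p/3) = 4.472136, φ = arccos(3q/(p·r)) = arccos(-0.089443) = 1.660359 rad.
y_k = r·cos(φ/3 − 2πk/3) for k = 0, 1, 2 gives y = 3.804512, 0.133492, -3.938003.
λ_k = y_k − 1.000000 gives λ = 2.8045, -0.8665, -4.9380 (check: the sum is -3.0000 = tr M).

Hence λ_max = 2.8045 and λ_min = -4.9380.


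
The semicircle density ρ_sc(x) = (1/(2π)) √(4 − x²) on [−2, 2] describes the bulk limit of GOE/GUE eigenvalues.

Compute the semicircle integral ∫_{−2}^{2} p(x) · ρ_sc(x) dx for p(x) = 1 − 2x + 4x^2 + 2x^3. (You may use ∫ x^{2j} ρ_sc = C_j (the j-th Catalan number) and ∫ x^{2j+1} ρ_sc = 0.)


Write p(x) = Σ a_i x^i, split into monomials and integrate each against ρ_sc separately.
Using ∫ x^{2j} ρ_sc = C_j = (1/(j+1)) C(2j, j) (Catalan numbers) and ∫ x^{2j+1} ρ_sc = 0 (odd monomials vanish by symmetry):
  i = 0 (even): a_0 · C_{0} = 1 · 1 = 1
  i = 1 (odd): ∫ x^1 ρ_sc = 0 (vanishes)
  i = 2 (even): a_2 · C_{1} = 4 · 1 = 4
  i = 3 (odd): ∫ x^3 ρ_sc = 0 (vanishes)

Summing the contributions: ∫_{−2}^{2} p(x) ρ_sc(x) dx = 1 + 4 = 5.


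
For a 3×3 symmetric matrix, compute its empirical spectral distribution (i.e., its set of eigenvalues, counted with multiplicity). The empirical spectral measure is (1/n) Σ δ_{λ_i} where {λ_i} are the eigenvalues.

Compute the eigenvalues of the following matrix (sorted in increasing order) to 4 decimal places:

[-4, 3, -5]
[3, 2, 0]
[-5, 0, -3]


Since M is real symmetric, all three eigenvalues are real; they are the roots of det(λI − M) = λ³ − (tr M) λ² + s λ − det M, where s is the sum of the principal 2×2 minors.
tr M = -4 + 2 + (-3) = -5.
s = ((-4)·2 − 3²) + ((-4)·(-3) − (-5)²) + (2·(-3) − 0²) = -17 + (-13) + (-6) = -36.
det M (expand along row 1) = (-4)·(-6) − 3·(-9) + (-5)·10 = 1.
Characteristic polynomial: λ³ + 5λ² − 36λ − 1 = 0.
Substitute λ = y + (tr M)/3 = y − 1.666667 to remove the quadratic term: y³ + p·y + q = 0 with p = s − (tr M)²/3 = -44.333333 and q = −2(tr M)³/27 + (tr M)·s/3 − det M = 68.259259.
Three real roots ⇒ use the trigonometric (Viète) form: r = 2√(−p/3) = 7.688375, φ = arccos(3q/(p·r)) = arccos(-0.600783) = 2.215277 rad.
y_k = r·cos(φ/3 − 2πk/3) for k = 0, 1, 2 gives y = 5.685778, 1.638995, -7.324773.
λ_k = y_k − 1.666667 gives λ = 4.0191, -0.0277, -8.9914 (check: the sum is -5.0000 = tr M).

Eigenvalues sorted in increasing order: [-8.9914, -0.0277, 4.0191].


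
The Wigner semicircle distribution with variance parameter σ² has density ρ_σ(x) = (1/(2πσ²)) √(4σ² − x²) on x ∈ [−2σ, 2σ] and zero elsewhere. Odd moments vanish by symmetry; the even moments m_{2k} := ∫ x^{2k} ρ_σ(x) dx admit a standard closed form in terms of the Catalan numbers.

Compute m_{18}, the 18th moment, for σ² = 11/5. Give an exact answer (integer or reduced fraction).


By the scaled semicircle moment identity, m_{2k} = σ^{2k} · C_k with k = 9.
C_9 = (1/(k+1)) · C(2k, k) = (1/10) · C(18, 9) = (1/10) · 48620 = 4862.
σ^{2k} = (σ²)^k = (11/5)^9 = 2357947691/1953125.

Therefore m_{18} = σ^{18} · C_9 = (2357947691/1953125) · 4862 = 11464341673642/1953125.


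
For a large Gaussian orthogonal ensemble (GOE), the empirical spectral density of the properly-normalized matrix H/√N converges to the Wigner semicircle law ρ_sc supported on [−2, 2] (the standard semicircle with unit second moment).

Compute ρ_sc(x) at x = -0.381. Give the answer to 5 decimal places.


ρ_sc(x) = (1/(2π)) √(4 − x²). With x = -0.381:
  4 − x² = 4 − (-0.381)² = 4 − 0.145161 = 3.854839.
  √(4 − x²) = 1.963374.
  1/(2π) = 0.159155.
  ρ_sc(-0.381) = 0.159155 · 1.963374 = 0.312481.

Rounded to 5 decimal places: ρ_sc(-0.381) ≈ 0.31248.


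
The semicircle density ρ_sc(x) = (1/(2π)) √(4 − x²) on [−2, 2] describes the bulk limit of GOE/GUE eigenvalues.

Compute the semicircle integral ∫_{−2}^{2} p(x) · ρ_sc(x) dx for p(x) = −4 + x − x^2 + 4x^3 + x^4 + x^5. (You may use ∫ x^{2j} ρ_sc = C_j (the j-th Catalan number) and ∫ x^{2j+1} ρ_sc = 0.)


Write p(x) = Σ a_i x^i, split into monomials and integrate each against ρ_sc separately.
Using ∫ x^{2j} ρ_sc = C_j = (1/(j+1)) C(2j, j) (Catalan numbers) and ∫ x^{2j+1} ρ_sc = 0 (odd monomials vanish by symmetry):
  i = 0 (even): a_0 · C_{0} = -4 · 1 = -4
  i = 1 (odd): ∫ x^1 ρ_sc = 0 (vanishes)
  i = 2 (even): a_2 · C_{1} = -1 · 1 = -1
  i = 3 (odd): ∫ x^3 ρ_sc = 0 (vanishes)
  i = 4 (even): a_4 · C_{2} = 1 · 2 = 2
  i = 5 (odd): ∫ x^5 ρ_sc = 0 (vanishes)

Summing the contributions: ∫_{−2}^{2} p(x) ρ_sc(x) dx = (-4) + (-1) + 2 = -3.


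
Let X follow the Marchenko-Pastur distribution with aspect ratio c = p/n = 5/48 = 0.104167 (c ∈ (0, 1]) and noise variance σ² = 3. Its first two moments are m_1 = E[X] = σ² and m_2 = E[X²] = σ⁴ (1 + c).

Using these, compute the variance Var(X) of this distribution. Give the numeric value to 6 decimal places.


m_1 = E[X] = σ² = 3, so m_1² = 9.
m_2 = E[X²] = σ⁴ (1 + c) = 9 · (1 + 0.104167) = 9 · 1.104167 = 9.937500.
(Note m_2 − m_1² simplifies to c · σ⁴ = 0.104167 · 9.)

Var(X) = m_2 − m_1² = 9.937500 − 9 = 0.937500.


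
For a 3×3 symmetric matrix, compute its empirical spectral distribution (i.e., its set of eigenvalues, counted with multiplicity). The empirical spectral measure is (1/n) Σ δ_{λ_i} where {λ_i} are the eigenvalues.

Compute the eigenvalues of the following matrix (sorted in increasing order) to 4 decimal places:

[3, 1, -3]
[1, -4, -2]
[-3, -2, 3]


Since M is real symmetric, all three eigenvalues are real; they are the roots of det(λI − M) = λ³ − (tr M) λ² + s λ − det M, where s is the sum of the principal 2×2 minors.
tr M = 3 + (-4) + 3 = 2.
s = (3·(-4) − 1²) + (3·3 − (-3)²) + ((-4)·3 − (-2)²) = -13 + 0 + (-16) = -29.
det M (expand along row 1) = 3·(-16) − 1·(-3) + (-3)·(-14) = -3.
Characteristic polynomial: λ³ − 2λ² − 29λ + 3 = 0.
Substitute λ = y + (tr M)/3 = y + 0.666667 to remove the quadratic term: y³ + p·y + q = 0 with p = s − (tr M)²/3 = -30.333333 and q = −2(tr M)³/27 + (tr M)·s/3 − det M = -16.925926.
Three real roots ⇒ use the trigonometric (Viète) form: r = 2√(−p/3) = 6.359595, φ = arccos(3q/(p·r)) = arccos(0.263223) = 1.304435 rad.
y_k = r·cos(φ/3 − 2πk/3) for k = 0, 1, 2 gives y = 5.767831, -0.563909, -5.203922.
λ_k = y_k + 0.666667 gives λ = 6.4345, 0.1028, -4.5373 (check: the sum is 2.0000 = tr M).

Eigenvalues sorted in increasing order: [-4.5373, 0.1028, 6.4345].


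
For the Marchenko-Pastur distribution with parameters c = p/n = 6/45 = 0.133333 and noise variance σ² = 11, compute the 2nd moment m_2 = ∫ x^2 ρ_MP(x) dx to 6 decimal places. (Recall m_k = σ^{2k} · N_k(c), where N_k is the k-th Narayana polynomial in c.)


E[X²] = σ⁴ (1 + c) (second MP moment). With σ² = 11 (so σ⁴ = 121) and c = 6/45 = 0.133333: E[X²] = 121 · (1 + 0.133333) = 121 · 1.133333.

So E[X^2] = 137.133333.


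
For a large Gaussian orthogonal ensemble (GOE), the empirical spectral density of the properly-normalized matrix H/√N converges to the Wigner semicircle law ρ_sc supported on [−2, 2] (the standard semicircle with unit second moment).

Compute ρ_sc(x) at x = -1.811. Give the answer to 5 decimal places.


ρ_sc(x) = (1/(2π)) √(4 − x²). With x = -1.811:
  4 − x² = 4 − (-1.811)² = 4 − 3.279721 = 0.720279.
  √(4 − x²) = 0.848693.
  1/(2π) = 0.159155.
  ρ_sc(-1.811) = 0.159155 · 0.848693 = 0.135074.

Rounded to 5 decimal places: ρ_sc(-1.811) ≈ 0.13507.


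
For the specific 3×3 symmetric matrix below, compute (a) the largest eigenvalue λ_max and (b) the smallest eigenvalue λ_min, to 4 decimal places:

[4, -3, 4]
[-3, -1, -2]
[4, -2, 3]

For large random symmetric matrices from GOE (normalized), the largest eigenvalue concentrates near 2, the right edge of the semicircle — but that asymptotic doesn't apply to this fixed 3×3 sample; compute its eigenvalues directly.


Since M is real symmetric, all three eigenvalues are real; they are the roots of det(λI − M) = λ³ − (tr M) λ² + s λ − det M, where s is the sum of the principal 2×2 minors.
tr M = 4 + (-1) + 3 = 6.
s = (4·(-1) − (-3)²) + (4·3 − 4²) + ((-1)·3 − (-2)²) = -13 + (-4) + (-7) = -24.
det M (expand along row 1) = 4·(-7) − (-3)·(-1) + 4·10 = 9.
Characteristic polynomial: λ³ − 6λ² − 24λ − 9 = 0.
Substitute λ = y + (tr M)/3 = y + 2.000000 to remove the quadratic term: y³ + p·y + q = 0 with p = s − (tr M)²/3 = -36.000000 and q = −2(tr M)³/27 + (tr M)·s/3 − det M = -73.000000.
Three real roots ⇒ use the trigonometric (Viète) form: r = 2√(−p/3) = 6.928203, φ = arccos(3q/(p·r)) = arccos(0.878054) = 0.499017 rad.
y_k = r·cos(φ/3 − 2πk/3) for k = 0, 1, 2 gives y = 6.832577, -2.422851, -4.409726.
λ_k = y_k + 2.000000 gives λ = 8.8326, -0.4229, -2.4097 (check: the sum is 6.0000 = tr M).

Hence λ_max = 8.8326 and λ_min = -2.4097.


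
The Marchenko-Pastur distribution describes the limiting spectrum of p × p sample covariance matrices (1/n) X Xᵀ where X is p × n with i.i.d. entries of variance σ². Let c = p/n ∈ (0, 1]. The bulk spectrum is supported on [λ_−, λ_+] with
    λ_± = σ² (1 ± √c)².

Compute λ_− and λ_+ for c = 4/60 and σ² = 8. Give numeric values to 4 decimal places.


c = 4/60 = 0.066667; √c = 0.258199.
λ_− = σ² (1 − √c)² = 8 · (1 − 0.258199)² = 8 · (0.741801)² = 4.402151.
λ_+ = σ² (1 + √c)² = 8 · (1 + 0.258199)² = 8 · (1.258199)² = 12.664516.

Rounded to 4 decimal places: λ_− ≈ 4.4022, λ_+ ≈ 12.6645.


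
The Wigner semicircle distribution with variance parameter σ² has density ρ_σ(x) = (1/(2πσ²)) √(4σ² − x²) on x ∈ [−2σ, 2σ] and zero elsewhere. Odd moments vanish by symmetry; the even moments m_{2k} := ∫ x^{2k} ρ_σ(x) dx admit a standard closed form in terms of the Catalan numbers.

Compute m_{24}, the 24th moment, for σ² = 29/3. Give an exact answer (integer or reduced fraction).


By the scaled semicircle moment identity, m_{2k} = σ^{2k} · C_k with k = 12.
C_12 = (1/(k+1)) · C(2k, k) = (1/13) · C(24, 12) = (1/13) · 2704156 = 208012.
σ^{2k} = (σ²)^k = (29/3)^12 = 353814783205469041/531441.

Therefore m_{24} = σ^{24} · C_12 = (353814783205469041/531441) · 208012 = 73597720684136026156492/531441.


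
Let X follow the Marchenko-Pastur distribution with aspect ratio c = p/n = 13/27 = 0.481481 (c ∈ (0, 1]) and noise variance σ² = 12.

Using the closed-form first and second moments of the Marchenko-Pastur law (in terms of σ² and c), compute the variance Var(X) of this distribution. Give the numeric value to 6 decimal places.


Recall the MP moments m_1 = E[X] = σ² and m_2 = E[X²] = σ⁴ (1 + c).
m_1 = E[X] = σ² = 12, so m_1² = 144.
m_2 = E[X²] = σ⁴ (1 + c) = 144 · (1 + 0.481481) = 144 · 1.481481 = 213.333333.
(Note m_2 − m_1² simplifies to c · σ⁴ = 0.481481 · 144.)

Var(X) = m_2 − m_1² = 213.333333 − 144 = 69.333333.


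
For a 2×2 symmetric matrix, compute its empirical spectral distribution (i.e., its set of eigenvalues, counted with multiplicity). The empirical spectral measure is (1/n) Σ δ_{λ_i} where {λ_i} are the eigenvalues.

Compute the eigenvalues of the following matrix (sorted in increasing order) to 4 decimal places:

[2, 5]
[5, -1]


Since M is real symmetric, both eigenvalues are real; they are the roots of det(λI − M) = λ² − (tr M) λ + det M.
tr M = 2 + (-1) = 1.
det M = 2·(-1) − 5² = -2 − 25 = -27.
Characteristic polynomial: λ² − λ − 27 = 0.
Discriminant Δ = (tr M)² − 4·det M = 1 − (-108) = 109; √Δ = 10.440307.
λ = (tr M ± √Δ)/2 = (1 ± 10.440307)/2, giving (tr M − √Δ)/2 = -4.7202 and (tr M + √Δ)/2 = 5.7202.

Eigenvalues sorted in increasing order: [-4.7202, 5.7202].


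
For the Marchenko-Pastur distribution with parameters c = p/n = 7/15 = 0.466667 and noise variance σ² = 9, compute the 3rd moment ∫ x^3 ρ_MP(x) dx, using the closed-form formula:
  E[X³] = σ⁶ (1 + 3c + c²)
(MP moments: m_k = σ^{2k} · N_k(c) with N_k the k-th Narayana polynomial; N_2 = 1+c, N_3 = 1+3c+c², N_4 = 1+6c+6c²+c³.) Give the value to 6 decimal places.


E[X³] = σ⁶ (1 + 3c + c²) (third MP moment). With σ² = 9 (so σ⁶ = 729) and c = 7/15 = 0.466667: E[X³] = 729 · (1 + 3·0.466667 + (0.466667)²) = 729 · 2.617778.

So E[X^3] = 1908.360000.


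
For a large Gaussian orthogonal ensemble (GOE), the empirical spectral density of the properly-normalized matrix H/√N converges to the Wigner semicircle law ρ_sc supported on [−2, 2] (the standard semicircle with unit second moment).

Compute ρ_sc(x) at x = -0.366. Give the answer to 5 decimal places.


ρ_sc(x) = (1/(2π)) √(4 − x²). With x = -0.366:
  4 − x² = 4 − (-0.366)² = 4 − 0.133956 = 3.866044.
  √(4 − x²) = 1.966226.
  1/(2π) = 0.159155.
  ρ_sc(-0.366) = 0.159155 · 1.966226 = 0.312935.

Rounded to 5 decimal places: ρ_sc(-0.366) ≈ 0.31293.


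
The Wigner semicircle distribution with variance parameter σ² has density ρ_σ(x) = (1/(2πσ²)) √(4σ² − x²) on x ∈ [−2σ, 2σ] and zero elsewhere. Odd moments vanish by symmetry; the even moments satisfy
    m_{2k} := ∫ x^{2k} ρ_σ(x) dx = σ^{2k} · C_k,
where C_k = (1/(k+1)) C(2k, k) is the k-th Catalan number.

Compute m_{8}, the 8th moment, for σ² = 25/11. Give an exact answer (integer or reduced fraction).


By the scaled semicircle moment identity, m_{2k} = σ^{2k} · C_k with k = 4.
C_4 = (1/(k+1)) · C(2k, k) = (1/5) · C(8, 4) = (1/5) · 70 = 14.
σ^{2k} = (σ²)^k = (25/11)^4 = 390625/14641.

Therefore m_{8} = σ^{8} · C_4 = (390625/14641) · 14 = 5468750/14641.


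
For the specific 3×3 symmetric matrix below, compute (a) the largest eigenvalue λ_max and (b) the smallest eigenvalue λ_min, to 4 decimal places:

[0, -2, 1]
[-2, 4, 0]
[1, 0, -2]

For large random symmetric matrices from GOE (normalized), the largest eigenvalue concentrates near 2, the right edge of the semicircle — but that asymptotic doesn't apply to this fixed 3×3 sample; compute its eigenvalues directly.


Since M is real symmetric, all three eigenvalues are real; they are the roots of det(λI − M) = λ³ − (tr M) λ² + s λ − det M, where s is the sum of the principal 2×2 minors.
tr M = 0 + 4 + (-2) = 2.
s = (0·4 − (-2)²) + (0·(-2) − 1²) + (4·(-2) − 0²) = -4 + (-1) + (-8) = -13.
det M (expand along row 1) = 0·(-8) − (-2)·4 + 1·(-4) = 4.
Characteristic polynomial: λ³ − 2λ² − 13λ − 4 = 0.
Substitute λ = y + (tr M)/3 = y + 0.666667 to remove the quadratic term: y³ + p·y + q = 0 with p = s − (tr M)²/3 = -14.333333 and q = −2(tr M)³/27 + (tr M)·s/3 − det M = -13.259259.
Three real roots ⇒ use the trigonometric (Viète) form: r = 2√(−p/3) = 4.371626, φ = arccos(3q/(p·r)) = arccos(0.634820) = 0.883021 rad.
y_k = r·cos(φ/3 − 2πk/3) for k = 0, 1, 2 gives y = 4.183618, -0.993475, -3.190143.
λ_k = y_k + 0.666667 gives λ = 4.8503, -0.3268, -2.5235 (check: the sum is 2.0000 = tr M).

Hence λ_max = 4.8503 and λ_min = -2.5235.


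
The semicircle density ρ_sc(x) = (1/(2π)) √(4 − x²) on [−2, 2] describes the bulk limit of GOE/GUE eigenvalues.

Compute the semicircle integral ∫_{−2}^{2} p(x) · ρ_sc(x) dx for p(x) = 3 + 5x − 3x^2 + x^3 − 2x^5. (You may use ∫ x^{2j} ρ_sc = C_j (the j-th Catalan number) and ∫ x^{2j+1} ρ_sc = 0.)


Write p(x) = Σ a_i x^i, split into monomials and integrate each against ρ_sc separately.
Using ∫ x^{2j} ρ_sc = C_j = (1/(j+1)) C(2j, j) (Catalan numbers) and ∫ x^{2j+1} ρ_sc = 0 (odd monomials vanish by symmetry):
  i = 0 (even): a_0 · C_{0} = 3 · 1 = 3
  i = 1 (odd): ∫ x^1 ρ_sc = 0 (vanishes)
  i = 2 (even): a_2 · C_{1} = -3 · 1 = -3
  i = 3 (odd): ∫ x^3 ρ_sc = 0 (vanishes)
  i = 5 (odd): ∫ x^5 ρ_sc = 0 (vanishes)

Summing the contributions: ∫_{−2}^{2} p(x) ρ_sc(x) dx = 3 + (-3) = 0.


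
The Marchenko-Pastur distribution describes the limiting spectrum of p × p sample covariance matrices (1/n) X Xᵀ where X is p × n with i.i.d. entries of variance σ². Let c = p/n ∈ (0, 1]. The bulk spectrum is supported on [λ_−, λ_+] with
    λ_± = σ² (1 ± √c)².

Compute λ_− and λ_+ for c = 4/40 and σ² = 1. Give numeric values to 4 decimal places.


c = 4/40 = 0.100000; √c = 0.316228.
λ_− = σ² (1 − √c)² = 1 · (1 − 0.316228)² = 1 · (0.683772)² = 0.467544.
λ_+ = σ² (1 + √c)² = 1 · (1 + 0.316228)² = 1 · (1.316228)² = 1.732456.

Rounded to 4 decimal places: λ_− ≈ 0.4675, λ_+ ≈ 1.7325.


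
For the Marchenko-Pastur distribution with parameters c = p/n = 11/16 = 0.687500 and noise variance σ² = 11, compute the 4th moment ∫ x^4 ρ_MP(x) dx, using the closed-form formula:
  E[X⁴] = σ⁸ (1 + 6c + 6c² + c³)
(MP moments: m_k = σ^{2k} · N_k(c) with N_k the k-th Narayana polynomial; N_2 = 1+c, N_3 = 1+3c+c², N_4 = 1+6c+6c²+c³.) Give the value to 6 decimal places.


E[X⁴] = σ⁸ (1 + 6c + 6c² + c³) (fourth MP moment). With σ² = 11 (so σ⁸ = 14641) and c = 11/16 = 0.687500: E[X⁴] = 14641 · (1 + 6·0.687500 + 6·(0.687500)² + (0.687500)³) = 14641 · 8.285889.

So E[X^4] = 121313.696045.


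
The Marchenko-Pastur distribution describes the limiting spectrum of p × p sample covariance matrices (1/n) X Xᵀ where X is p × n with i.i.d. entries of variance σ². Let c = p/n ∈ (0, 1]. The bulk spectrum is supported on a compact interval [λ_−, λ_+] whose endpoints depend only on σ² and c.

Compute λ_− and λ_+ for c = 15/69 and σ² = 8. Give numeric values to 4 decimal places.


c = 15/69 = 0.217391; √c = 0.466252.
λ_− = σ² (1 − √c)² = 8 · (1 − 0.466252)² = 8 · (0.533748)² = 2.279092.
λ_+ = σ² (1 + √c)² = 8 · (1 + 0.466252)² = 8 · (1.466252)² = 17.199169.

Rounded to 4 decimal places: λ_− ≈ 2.2791, λ_+ ≈ 17.1992.


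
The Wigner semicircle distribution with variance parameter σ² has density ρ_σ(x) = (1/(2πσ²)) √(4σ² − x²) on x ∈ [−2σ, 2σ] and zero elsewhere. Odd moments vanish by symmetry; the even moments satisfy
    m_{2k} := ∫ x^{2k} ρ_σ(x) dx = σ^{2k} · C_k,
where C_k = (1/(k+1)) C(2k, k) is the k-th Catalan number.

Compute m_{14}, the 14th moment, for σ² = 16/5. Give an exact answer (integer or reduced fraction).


By the scaled semicircle moment identity, m_{2k} = σ^{2k} · C_k with k = 7.
C_7 = (1/(k+1)) · C(2k, k) = (1/8) · C(14, 7) = (1/8) · 3432 = 429.
σ^{2k} = (σ²)^k = (16/5)^7 = 268435456/78125.

Therefore m_{14} = σ^{14} · C_7 = (268435456/78125) · 429 = 115158810624/78125.


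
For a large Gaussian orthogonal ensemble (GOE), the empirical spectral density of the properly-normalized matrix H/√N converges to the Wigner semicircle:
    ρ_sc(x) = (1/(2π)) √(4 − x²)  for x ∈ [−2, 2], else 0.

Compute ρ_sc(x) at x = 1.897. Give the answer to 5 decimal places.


ρ_sc(x) = (1/(2π)) √(4 − x²). With x = 1.897:
  4 − x² = 4 − (1.897)² = 4 − 3.598609 = 0.401391.
  √(4 − x²) = 0.633554.
  1/(2π) = 0.159155.
  ρ_sc(1.897) = 0.159155 · 0.633554 = 0.100833.

Rounded to 5 decimal places: ρ_sc(1.897) ≈ 0.10083.


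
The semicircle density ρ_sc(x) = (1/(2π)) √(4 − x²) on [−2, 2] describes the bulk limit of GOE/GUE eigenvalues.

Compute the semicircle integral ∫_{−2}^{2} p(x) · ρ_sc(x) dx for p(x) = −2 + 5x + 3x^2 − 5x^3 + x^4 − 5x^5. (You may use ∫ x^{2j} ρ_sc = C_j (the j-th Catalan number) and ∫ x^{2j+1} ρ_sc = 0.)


Write p(x) = Σ a_i x^i, split into monomials and integrate each against ρ_sc separately.
Using ∫ x^{2j} ρ_sc = C_j = (1/(j+1)) C(2j, j) (Catalan numbers) and ∫ x^{2j+1} ρ_sc = 0 (odd monomials vanish by symmetry):
  i = 0 (even): a_0 · C_{0} = -2 · 1 = -2
  i = 1 (odd): ∫ x^1 ρ_sc = 0 (vanishes)
  i = 2 (even): a_2 · C_{1} = 3 · 1 = 3
  i = 3 (odd): ∫ x^3 ρ_sc = 0 (vanishes)
  i = 4 (even): a_4 · C_{2} = 1 · 2 = 2
  i = 5 (odd): ∫ x^5 ρ_sc = 0 (vanishes)

Summing the contributions: ∫_{−2}^{2} p(x) ρ_sc(x) dx = (-2) + 3 + 2 = 3.


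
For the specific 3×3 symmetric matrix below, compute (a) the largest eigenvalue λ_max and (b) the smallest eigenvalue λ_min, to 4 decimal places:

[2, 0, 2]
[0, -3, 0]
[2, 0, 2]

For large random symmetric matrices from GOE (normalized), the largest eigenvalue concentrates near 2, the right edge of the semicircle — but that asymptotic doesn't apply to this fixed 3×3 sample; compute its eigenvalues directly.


Since M is real symmetric, all three eigenvalues are real; they are the roots of det(λI − M) = λ³ − (tr M) λ² + s λ − det M, where s is the sum of the principal 2×2 minors.
tr M = 2 + (-3) + 2 = 1.
s = (2·(-3) − 0²) + (2·2 − 2²) + ((-3)·2 − 0²) = -6 + 0 + (-6) = -12.
det M (expand along row 1) = 2·(-6) − 0·0 + 2·6 = 0.
Characteristic polynomial: λ³ − λ² − 12λ = 0.
Substitute λ = y + (tr M)/3 = y + 0.333333 to remove the quadratic term: y³ + p·y + q = 0 with p = s − (tr M)²/3 = -12.333333 and q = −2(tr M)³/27 + (tr M)·s/3 − det M = -4.074074.
Three real roots ⇒ use the trigonometric (Viète) form: r = 2√(−p/3) = 4.055175, φ = arccos(3q/(p·r)) = arccos(0.244377) = 1.323919 rad.
y_k = r·cos(φ/3 − 2πk/3) for k = 0, 1, 2 gives y = 3.666667, -0.333333, -3.333333.
λ_k = y_k + 0.333333 gives λ = 4.0000, 0.0000, -3.0000 (check: the sum is 1.0000 = tr M).

Hence λ_max = 4.0000 and λ_min = -3.0000.


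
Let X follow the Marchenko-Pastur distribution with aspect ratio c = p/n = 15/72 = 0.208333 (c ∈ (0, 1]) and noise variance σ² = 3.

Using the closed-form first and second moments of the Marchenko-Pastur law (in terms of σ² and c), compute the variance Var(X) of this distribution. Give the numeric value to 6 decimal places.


Recall the MP moments m_1 = E[X] = σ² and m_2 = E[X²] = σ⁴ (1 + c).
m_1 = E[X] = σ² = 3, so m_1² = 9.
m_2 = E[X²] = σ⁴ (1 + c) = 9 · (1 + 0.208333) = 9 · 1.208333 = 10.875000.
(Note m_2 − m_1² simplifies to c · σ⁴ = 0.208333 · 9.)

Var(X) = m_2 − m_1² = 10.875000 − 9 = 1.875000.


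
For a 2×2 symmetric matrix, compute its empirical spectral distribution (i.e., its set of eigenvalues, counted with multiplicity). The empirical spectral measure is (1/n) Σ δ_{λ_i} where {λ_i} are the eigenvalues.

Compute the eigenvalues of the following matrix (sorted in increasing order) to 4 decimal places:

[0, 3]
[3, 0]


Since M is real symmetric, both eigenvalues are real; they are the roots of det(λI − M) = λ² − (tr M) λ + det M.
tr M = 0 + 0 = 0.
det M = 0·0 − 3² = 0 − 9 = -9.
Characteristic polynomial: λ² − 9 = 0.
Discriminant Δ = (tr M)² − 4·det M = 0 − (-36) = 36; √Δ = 6.000000.
λ = (tr M ± √Δ)/2 = (0 ± 6.000000)/2, giving (tr M − √Δ)/2 = -3.0000 and (tr M + √Δ)/2 = 3.0000.

Eigenvalues sorted in increasing order: [-3.0000, 3.0000].


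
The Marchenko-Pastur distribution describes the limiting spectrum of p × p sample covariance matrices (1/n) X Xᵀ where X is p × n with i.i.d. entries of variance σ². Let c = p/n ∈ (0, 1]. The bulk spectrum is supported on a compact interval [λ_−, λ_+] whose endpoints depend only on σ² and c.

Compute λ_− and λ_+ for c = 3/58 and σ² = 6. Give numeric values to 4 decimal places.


c = 3/58 = 0.051724; √c = 0.227429.
λ_− = σ² (1 − √c)² = 6 · (1 − 0.227429)² = 6 · (0.772571)² = 3.581192.
λ_+ = σ² (1 + √c)² = 6 · (1 + 0.227429)² = 6 · (1.227429)² = 9.039498.

Rounded to 4 decimal places: λ_− ≈ 3.5812, λ_+ ≈ 9.0395.


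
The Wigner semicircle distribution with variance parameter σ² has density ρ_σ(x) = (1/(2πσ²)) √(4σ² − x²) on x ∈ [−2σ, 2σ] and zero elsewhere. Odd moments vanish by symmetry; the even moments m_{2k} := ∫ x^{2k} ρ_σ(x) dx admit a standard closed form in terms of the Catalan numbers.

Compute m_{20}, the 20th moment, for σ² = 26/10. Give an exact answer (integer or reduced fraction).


By the scaled semicircle moment identity, m_{2k} = σ^{2k} · C_k with k = 10.
C_10 = (1/(k+1)) · C(2k, k) = (1/11) · C(20, 10) = (1/11) · 184756 = 16796.
σ^{2k} = (σ²)^k = (26/10)^10 = 137858491849/9765625.

Therefore m_{20} = σ^{20} · C_10 = (137858491849/9765625) · 16796 = 2315471229095804/9765625.


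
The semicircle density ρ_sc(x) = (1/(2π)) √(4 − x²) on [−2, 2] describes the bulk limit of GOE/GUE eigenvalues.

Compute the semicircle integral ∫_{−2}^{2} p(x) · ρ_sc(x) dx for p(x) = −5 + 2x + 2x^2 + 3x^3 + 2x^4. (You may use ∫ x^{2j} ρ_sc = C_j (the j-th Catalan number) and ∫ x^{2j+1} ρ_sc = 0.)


Write p(x) = Σ a_i x^i, split into monomials and integrate each against ρ_sc separately.
Using ∫ x^{2j} ρ_sc = C_j = (1/(j+1)) C(2j, j) (Catalan numbers) and ∫ x^{2j+1} ρ_sc = 0 (odd monomials vanish by symmetry):
  i = 0 (even): a_0 · C_{0} = -5 · 1 = -5
  i = 1 (odd): ∫ x^1 ρ_sc = 0 (vanishes)
  i = 2 (even): a_2 · C_{1} = 2 · 1 = 2
  i = 3 (odd): ∫ x^3 ρ_sc = 0 (vanishes)
  i = 4 (even): a_4 · C_{2} = 2 · 2 = 4

Summing the contributions: ∫_{−2}^{2} p(x) ρ_sc(x) dx = (-5) + 2 + 4 = 1.
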